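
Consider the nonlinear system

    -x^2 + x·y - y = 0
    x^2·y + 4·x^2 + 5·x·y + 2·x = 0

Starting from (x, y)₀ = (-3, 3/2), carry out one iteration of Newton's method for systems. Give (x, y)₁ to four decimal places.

(-1.7482, 0.0971)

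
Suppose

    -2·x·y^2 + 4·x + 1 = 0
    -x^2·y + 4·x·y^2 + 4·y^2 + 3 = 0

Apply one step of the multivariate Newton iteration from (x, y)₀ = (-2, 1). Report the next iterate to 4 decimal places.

(-1.1364, 1.1591)

At (-2, 1): F = (-3.0000, -5.0000).
Jacobian J = [[-2·y^2 + 4, -4·x·y], [-2·x·y + 4·y^2, -x^2 + 8·x·y + 8·y]].
At the point, J = [[2.0000, 8.0000], [8.0000, -12.0000]] (det J = -88.0000).
Solving J·Δ = −F gives Δ = (0.8636, 0.1591).
Then the next iterate is (x, y)₁ = (-1.1364, 1.1591).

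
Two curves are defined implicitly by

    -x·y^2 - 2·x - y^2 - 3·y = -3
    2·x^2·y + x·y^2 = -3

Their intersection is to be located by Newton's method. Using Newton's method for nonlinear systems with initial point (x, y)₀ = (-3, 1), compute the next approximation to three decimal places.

(0.120, 2.360)

At (-3, 1): F = (8.000, 18.000).
Jacobian J = [[-y^2 - 2, -2·x·y - 2·y - 3], [4·x·y + y^2, 2·x^2 + 2·x·y]].
At the point, J = [[-3.000, 1.000], [-11.000, 12.000]] (det J = -25.000).
Solving J·Δ = −F gives Δ = (3.120, 1.360).
Then the next iterate is (x, y)₁ = (0.120, 2.360).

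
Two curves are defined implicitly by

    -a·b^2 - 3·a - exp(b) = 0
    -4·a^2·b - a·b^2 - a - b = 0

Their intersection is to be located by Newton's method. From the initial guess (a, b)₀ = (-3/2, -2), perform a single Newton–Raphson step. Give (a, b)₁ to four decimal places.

At (-3/2, -2): F = (10.364665, 27.5000).
Jacobian J = [[-b^2 - 3, -2·a·b - exp(b)], [-8·a·b - b^2 - 1, -4·a^2 - 2·a·b - 1]].
At the point, J = [[-7.0000, -6.135335], [-29.0000, -16.0000]] (det J = -65.924723).
Solving J·Δ = −F gives Δ = (0.0438, 1.6394).
Then the next iterate is (a, b)₁ = (-1.4562, -0.3606).

(-1.4562, -0.3606)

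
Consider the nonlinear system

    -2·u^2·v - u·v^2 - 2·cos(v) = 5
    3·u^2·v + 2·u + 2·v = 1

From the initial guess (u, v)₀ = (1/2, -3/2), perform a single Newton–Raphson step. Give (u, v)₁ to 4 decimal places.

(-44.8548, -41.2316)

At (1/2, -3/2): F = (-5.516474, -4.1250).
Jacobian J = [[-4·u·v - v^2, -2·u^2 - 2·u·v + 2·sin(v)], [6·u·v + 2, 3·u^2 + 2]].
At the point, J = [[0.7500, -0.994990], [-2.5000, 2.7500]] (det J = -0.424975).
Solving J·Δ = −F gives Δ = (-45.3548, -39.7316).
Then the next iterate is (u, v)₁ = (-44.8548, -41.2316).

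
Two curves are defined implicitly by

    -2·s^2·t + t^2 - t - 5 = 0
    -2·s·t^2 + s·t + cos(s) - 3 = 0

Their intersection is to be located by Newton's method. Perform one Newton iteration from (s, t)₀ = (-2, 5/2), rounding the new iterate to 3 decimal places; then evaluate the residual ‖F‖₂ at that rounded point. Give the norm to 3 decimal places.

8.255

At (-2, 5/2): F = (-21.250, 16.58385).
Jacobian J = [[-4·s·t, -2·s^2 + 2·t - 1], [-2·t^2 + t - sin(s), -4·s·t + s]].
At the point, J = [[20.000, -4.000], [-9.09070, 18.000]] (det J = 323.63719).
Solving J·Δ = −F gives Δ = (0.977, -0.428).
Then the next iterate is (s, t)₁ = (-1.023, 2.072).
Re-evaluating at (-1.023, 2.072): F = (-7.11563, 4.18501), so ‖F‖₂ = 8.255.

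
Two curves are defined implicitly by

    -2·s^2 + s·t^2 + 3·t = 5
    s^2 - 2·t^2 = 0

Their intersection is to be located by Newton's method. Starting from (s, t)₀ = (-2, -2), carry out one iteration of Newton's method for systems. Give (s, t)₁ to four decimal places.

(-0.7714, -0.8857)

At (-2, -2): F = (-27.0000, -4.0000).
Jacobian J = [[-4·s + t^2, 2·s·t + 3], [2·s, -4·t]].
At the point, J = [[12.0000, 11.0000], [-4.0000, 8.0000]] (det J = 140.0000).
Solving J·Δ = −F gives Δ = (1.2286, 1.1143).
Then the next iterate is (s, t)₁ = (-0.7714, -0.8857).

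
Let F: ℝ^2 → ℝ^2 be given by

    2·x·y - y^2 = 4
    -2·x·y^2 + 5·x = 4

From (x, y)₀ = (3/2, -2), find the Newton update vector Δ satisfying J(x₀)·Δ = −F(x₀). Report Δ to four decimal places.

(-4.0185, -0.2963)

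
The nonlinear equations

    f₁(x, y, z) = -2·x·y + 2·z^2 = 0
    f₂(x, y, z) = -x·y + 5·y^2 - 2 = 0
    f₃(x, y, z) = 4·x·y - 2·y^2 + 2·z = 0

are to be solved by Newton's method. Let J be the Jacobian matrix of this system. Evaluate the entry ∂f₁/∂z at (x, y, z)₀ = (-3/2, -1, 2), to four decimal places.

8.0000

∂f₁/∂z = 4·z.
At (-3/2, -1, 2) this is 8.0000.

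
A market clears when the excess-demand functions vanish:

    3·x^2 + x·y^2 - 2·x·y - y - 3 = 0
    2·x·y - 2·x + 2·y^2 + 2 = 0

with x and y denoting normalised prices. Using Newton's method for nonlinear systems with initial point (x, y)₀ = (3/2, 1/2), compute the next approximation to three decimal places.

(1.161, 0.232)

At (3/2, 1/2): F = (2.125, 1.000).
Jacobian J = [[6·x + y^2 - 2·y, 2·x·y - 2·x - 1], [2·y - 2, 2·x + 4·y]].
At the point, J = [[8.250, -2.500], [-1.000, 5.000]] (det J = 38.750).
Solving J·Δ = −F gives Δ = (-0.339, -0.268).
Then the next iterate is (x, y)₁ = (1.161, 0.232).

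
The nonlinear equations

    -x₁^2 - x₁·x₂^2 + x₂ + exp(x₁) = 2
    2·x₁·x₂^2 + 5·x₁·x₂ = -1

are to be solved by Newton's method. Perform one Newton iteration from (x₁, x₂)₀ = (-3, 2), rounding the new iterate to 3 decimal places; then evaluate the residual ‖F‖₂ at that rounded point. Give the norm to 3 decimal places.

At (-3, 2): F = (3.04979, -53.000).
Jacobian J = [[-2·x₁ - x₂^2 + exp(x₁), -2·x₁·x₂ + 1], [2·x₂^2 + 5·x₂, 4·x₁·x₂ + 5·x₁]].
At the point, J = [[2.04979, 13.000], [18.000, -39.000]] (det J = -313.94170).
Solving J·Δ = −F gives Δ = (1.816, -0.521).
Then the next iterate is (x₁, x₂)₁ = (-1.184, 1.479).
Re-evaluating at (-1.184, 1.479): F = (0.97313, -12.93554), so ‖F‖₂ = 12.972.

12.972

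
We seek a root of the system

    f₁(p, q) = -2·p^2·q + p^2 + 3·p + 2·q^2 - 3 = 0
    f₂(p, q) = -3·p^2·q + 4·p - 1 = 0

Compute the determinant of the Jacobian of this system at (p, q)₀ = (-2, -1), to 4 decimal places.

J = [[-4·p·q + 2·p + 3, -2·p^2 + 4·q], [-6·p·q + 4, -3·p^2]].
At the point, J = [[-9.0000, -12.0000], [-8.0000, -12.0000]].
det J = 12.0000.

12.0000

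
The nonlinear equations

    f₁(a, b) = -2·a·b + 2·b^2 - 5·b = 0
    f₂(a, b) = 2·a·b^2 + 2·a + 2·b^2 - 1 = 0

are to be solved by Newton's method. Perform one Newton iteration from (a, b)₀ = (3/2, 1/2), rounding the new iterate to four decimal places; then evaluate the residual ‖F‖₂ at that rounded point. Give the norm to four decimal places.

1.6569

At (3/2, 1/2): F = (-3.5000, 3.2500).
Jacobian J = [[-2·b, -2·a + 4·b - 5], [2·b^2 + 2, 4·a·b + 4·b]].
At the point, J = [[-1.0000, -6.0000], [2.5000, 5.0000]] (det J = 10.0000).
Solving J·Δ = −F gives Δ = (-0.2000, -0.5500).
Then the next iterate is (a, b)₁ = (1.3000, -0.0500).
Re-evaluating at (1.3000, -0.0500): F = (0.3850, 1.6115), so ‖F‖₂ = 1.6569.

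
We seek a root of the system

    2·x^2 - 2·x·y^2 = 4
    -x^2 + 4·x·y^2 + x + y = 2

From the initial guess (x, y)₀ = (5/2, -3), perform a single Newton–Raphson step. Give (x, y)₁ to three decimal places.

(1.918, -1.939)

At (5/2, -3): F = (-36.500, 81.250).
Jacobian J = [[4·x - 2·y^2, -4·x·y], [-2·x + 4·y^2 + 1, 8·x·y + 1]].
At the point, J = [[-8.000, 30.000], [32.000, -59.000]] (det J = -488.000).
Solving J·Δ = −F gives Δ = (-0.582, 1.061).
Then the next iterate is (x, y)₁ = (1.918, -1.939).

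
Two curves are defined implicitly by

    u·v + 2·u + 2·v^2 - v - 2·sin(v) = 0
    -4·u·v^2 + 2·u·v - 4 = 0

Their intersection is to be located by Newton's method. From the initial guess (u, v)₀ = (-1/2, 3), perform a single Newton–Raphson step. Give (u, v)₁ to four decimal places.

At (-1/2, 3): F = (12.217760, 11.0000).
Jacobian J = [[v + 2, u + 4·v - 2·cos(v) - 1], [-4·v^2 + 2·v, -8·u·v + 2·u]].
At the point, J = [[5.0000, 12.479985], [-30.0000, 11.0000]] (det J = 429.399550).
Solving J·Δ = −F gives Δ = (0.0067, -0.9817).
Then the next iterate is (u, v)₁ = (-0.4933, 2.0183).

(-0.4933, 2.0183)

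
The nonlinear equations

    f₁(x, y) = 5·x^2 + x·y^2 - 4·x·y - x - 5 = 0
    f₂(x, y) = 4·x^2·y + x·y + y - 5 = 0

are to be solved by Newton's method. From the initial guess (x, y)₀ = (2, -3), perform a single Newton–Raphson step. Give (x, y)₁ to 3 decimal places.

At (2, -3): F = (55.000, -62.000).
Jacobian J = [[10·x + y^2 - 4·y - 1, 2·x·y - 4·x], [8·x·y + y, 4·x^2 + x + 1]].
At the point, J = [[40.000, -20.000], [-51.000, 19.000]] (det J = -260.000).
Solving J·Δ = −F gives Δ = (-0.750, 1.250).
Then the next iterate is (x, y)₁ = (1.250, -1.750).

(1.250, -1.750)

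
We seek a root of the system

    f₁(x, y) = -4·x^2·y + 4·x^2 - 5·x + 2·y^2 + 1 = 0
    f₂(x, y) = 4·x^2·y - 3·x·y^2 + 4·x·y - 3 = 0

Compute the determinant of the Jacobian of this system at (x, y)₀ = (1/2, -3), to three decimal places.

J = [[-8·x·y + 8·x - 5, -4·x^2 + 4·y], [8·x·y - 3·y^2 + 4·y, 4·x^2 - 6·x·y + 4·x]].
At the point, J = [[11.000, -13.000], [-51.000, 12.000]].
det J = -531.000.

-531.000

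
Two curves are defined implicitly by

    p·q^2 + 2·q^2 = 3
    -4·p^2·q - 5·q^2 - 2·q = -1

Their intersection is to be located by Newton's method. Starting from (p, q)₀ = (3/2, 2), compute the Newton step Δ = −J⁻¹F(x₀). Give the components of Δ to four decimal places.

(-1.0991, -0.4717)

At (3/2, 2): F = (11.0000, -41.0000).
Jacobian J = [[q^2, 2·p·q + 4·q], [-8·p·q, -4·p^2 - 10·q - 2]].
At the point, J = [[4.0000, 14.0000], [-24.0000, -31.0000]] (det J = 212.0000).
Solving J·Δ = −F gives Δ = (-1.0991, -0.4717).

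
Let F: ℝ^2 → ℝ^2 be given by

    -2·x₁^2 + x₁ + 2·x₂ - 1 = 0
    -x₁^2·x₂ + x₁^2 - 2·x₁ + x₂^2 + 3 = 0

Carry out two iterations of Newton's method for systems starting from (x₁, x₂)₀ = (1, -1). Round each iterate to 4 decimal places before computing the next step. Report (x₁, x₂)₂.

(1.8304, 0.2770)

At (1, -1): F = (-4.0000, 4.0000).
Jacobian J = [[-4·x₁ + 1, 2], [-2·x₁·x₂ + 2·x₁ - 2, -x₁^2 + 2·x₂]].
At the point, J = [[-3.0000, 2.0000], [2.0000, -3.0000]] (det J = 5.0000).
Solving J·Δ = −F gives Δ = (-0.8000, 0.8000).
Then the next iterate is (x₁, x₂)₁ = (0.2000, -0.2000).
Round to (0.2000, -0.2000) and repeat: F = (-1.2800, 2.6880), J = [[0.2000, 2.0000], [-1.5200, -0.4400]].
Δ = (1.6304, 0.4770), so (x₁, x₂)₂ = (1.8304, 0.2770).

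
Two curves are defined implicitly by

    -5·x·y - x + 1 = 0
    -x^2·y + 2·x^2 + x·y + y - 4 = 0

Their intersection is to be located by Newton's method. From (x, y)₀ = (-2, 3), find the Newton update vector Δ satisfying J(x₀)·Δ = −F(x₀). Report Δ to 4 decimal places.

(5.5000, 5.5000)

At (-2, 3): F = (33.0000, -11.0000).
Jacobian J = [[-5·y - 1, -5·x], [-2·x·y + 4·x + y, -x^2 + x + 1]].
At the point, J = [[-16.0000, 10.0000], [7.0000, -5.0000]] (det J = 10.0000).
Solving J·Δ = −F gives Δ = (5.5000, 5.5000).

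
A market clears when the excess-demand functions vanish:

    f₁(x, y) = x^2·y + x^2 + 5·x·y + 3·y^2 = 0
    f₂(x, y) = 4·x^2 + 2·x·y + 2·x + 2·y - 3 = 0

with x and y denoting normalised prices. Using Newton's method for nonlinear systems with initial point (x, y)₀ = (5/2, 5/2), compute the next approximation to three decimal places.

(1.076, 1.636)

At (5/2, 5/2): F = (71.875, 44.500).
Jacobian J = [[2·x·y + 2·x + 5·y, x^2 + 5·x + 6·y], [8·x + 2·y + 2, 2·x + 2]].
At the point, J = [[30.000, 33.750], [27.000, 7.000]] (det J = -701.250).
Solving J·Δ = −F gives Δ = (-1.424, -0.864).
Then the next iterate is (x, y)₁ = (1.076, 1.636).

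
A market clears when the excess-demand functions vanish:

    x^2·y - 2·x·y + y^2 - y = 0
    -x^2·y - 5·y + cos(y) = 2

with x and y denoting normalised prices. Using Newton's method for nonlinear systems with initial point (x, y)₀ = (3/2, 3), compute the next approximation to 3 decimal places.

(-3.316, 5.517)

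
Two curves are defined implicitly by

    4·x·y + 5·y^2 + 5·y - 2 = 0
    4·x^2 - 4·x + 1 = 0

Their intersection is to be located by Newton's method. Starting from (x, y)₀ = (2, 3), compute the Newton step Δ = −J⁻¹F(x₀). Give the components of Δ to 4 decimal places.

At (2, 3): F = (82.0000, 9.0000).
Jacobian J = [[4·y, 4·x + 10·y + 5], [8·x - 4, 0]].
At the point, J = [[12.0000, 43.0000], [12.0000, 0.0000]] (det J = -516.0000).
Solving J·Δ = −F gives Δ = (-0.7500, -1.6977).

(-0.7500, -1.6977)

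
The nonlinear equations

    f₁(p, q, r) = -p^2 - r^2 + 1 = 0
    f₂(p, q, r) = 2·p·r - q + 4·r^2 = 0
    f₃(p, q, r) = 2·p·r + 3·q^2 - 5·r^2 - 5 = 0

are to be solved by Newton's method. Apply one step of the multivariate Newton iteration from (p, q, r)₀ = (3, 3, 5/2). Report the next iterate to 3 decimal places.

(1.630, 1.788, 1.294)

At (3, 3, 5/2): F = (-14.250, 37.000, 5.750).
Jacobian J = [[-2·p, 0, -2·r], [2·r, -1, 2·p + 8·r], [2·r, 6·q, 2·p - 10·r]].
At the point, J = [[-6.000, 0.000, -5.000], [5.000, -1.000, 26.000], [5.000, 18.000, -19.000]] (det J = 2219.000).
Solving J·Δ = −F gives Δ = (-1.370, -1.212, -1.206).
Then the next iterate is (p, q, r)₁ = (1.630, 1.788, 1.294).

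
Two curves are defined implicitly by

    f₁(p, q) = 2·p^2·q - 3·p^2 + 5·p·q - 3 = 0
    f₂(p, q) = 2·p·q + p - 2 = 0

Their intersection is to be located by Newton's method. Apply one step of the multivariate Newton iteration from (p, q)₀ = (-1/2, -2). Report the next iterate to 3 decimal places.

(-0.917, -1.250)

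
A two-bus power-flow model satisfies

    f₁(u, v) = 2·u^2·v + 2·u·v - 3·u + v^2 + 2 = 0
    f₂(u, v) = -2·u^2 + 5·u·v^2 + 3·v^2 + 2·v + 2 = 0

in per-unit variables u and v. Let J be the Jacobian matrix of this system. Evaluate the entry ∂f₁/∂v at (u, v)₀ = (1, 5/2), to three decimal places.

9.000

∂f₁/∂v = 2·u^2 + 2·u + 2·v.
At (1, 5/2) this is 9.000.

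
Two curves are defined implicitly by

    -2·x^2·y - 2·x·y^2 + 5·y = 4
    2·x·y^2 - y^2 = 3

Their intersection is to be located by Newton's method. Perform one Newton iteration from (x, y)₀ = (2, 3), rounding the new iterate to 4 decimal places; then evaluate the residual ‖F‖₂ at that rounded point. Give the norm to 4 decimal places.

13.4067

At (2, 3): F = (-49.0000, 24.0000).
Jacobian J = [[-4·x·y - 2·y^2, -2·x^2 - 4·x·y + 5], [2·y^2, 4·x·y - 2·y]].
At the point, J = [[-42.0000, -27.0000], [18.0000, 18.0000]] (det J = -270.0000).
Solving J·Δ = −F gives Δ = (-0.8667, -0.4667).
Then the next iterate is (x, y)₁ = (1.1333, 2.5333).
Re-evaluating at (1.1333, 2.5333): F = (-12.387036, 5.128543), so ‖F‖₂ = 13.4067.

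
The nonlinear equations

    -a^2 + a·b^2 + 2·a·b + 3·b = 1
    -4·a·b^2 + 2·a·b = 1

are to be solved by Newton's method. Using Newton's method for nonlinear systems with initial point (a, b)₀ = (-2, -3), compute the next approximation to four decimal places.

(-3.2959, -0.3571)

At (-2, -3): F = (-20.0000, 83.0000).
Jacobian J = [[-2·a + b^2 + 2·b, 2·a·b + 2·a + 3], [-4·b^2 + 2·b, -8·a·b + 2·a]].
At the point, J = [[7.0000, 11.0000], [-42.0000, -52.0000]] (det J = 98.0000).
Solving J·Δ = −F gives Δ = (-1.2959, 2.6429).
Then the next iterate is (a, b)₁ = (-3.2959, -0.3571).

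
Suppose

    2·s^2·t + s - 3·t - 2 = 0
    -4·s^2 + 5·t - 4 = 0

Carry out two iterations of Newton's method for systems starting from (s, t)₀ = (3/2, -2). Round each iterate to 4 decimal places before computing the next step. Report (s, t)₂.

At (3/2, -2): F = (-3.5000, -23.0000).
Jacobian J = [[4·s·t + 1, 2·s^2 - 3], [-8·s, 5]].
At the point, J = [[-11.0000, 1.5000], [-12.0000, 5.0000]] (det J = -37.0000).
Solving J·Δ = −F gives Δ = (0.4595, 5.7027).
Then the next iterate is (s, t)₁ = (1.9595, 3.7027).
Round to (1.9595, 3.7027) and repeat: F = (17.285472, -0.845061), J = [[30.021763, 4.679280], [-15.6760, 5.0000]].
Δ = (-0.4045, -1.0991), so (s, t)₂ = (1.5550, 2.6036).

(1.5550, 2.6036)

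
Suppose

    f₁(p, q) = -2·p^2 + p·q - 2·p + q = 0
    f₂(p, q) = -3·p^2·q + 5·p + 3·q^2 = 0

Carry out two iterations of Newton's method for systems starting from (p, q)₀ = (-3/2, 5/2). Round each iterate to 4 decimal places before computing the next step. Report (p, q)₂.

At (-3/2, 5/2): F = (-2.7500, -5.6250).
Jacobian J = [[-4·p + q - 2, p + 1], [-6·p·q + 5, -3·p^2 + 6·q]].
At the point, J = [[6.5000, -0.5000], [27.5000, 8.2500]] (det J = 67.3750).
Solving J·Δ = −F gives Δ = (0.3785, -0.5798).
Then the next iterate is (p, q)₁ = (-1.1215, 1.9202).
Round to (-1.1215, 1.9202) and repeat: F = (-0.505829, -1.791461), J = [[4.4062, -0.1215], [17.921026, 7.747913]].
Δ = (0.1139, -0.0323), so (p, q)₂ = (-1.0076, 1.8879).

(-1.0076, 1.8879)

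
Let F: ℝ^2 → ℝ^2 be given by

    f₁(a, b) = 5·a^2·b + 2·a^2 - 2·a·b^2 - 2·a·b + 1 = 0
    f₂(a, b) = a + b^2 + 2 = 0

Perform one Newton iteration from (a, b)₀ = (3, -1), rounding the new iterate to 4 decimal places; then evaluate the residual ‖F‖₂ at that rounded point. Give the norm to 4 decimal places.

4902.8148

At (3, -1): F = (-26.0000, 6.0000).
Jacobian J = [[10·a·b + 4·a - 2·b^2 - 2·b, 5·a^2 - 4·a·b - 2·a], [1, 2·b]].
At the point, J = [[-18.0000, 51.0000], [1.0000, -2.0000]] (det J = -15.0000).
Solving J·Δ = −F gives Δ = (-16.9333, -5.4667).
Then the next iterate is (a, b)₁ = (-13.9333, -6.4667).
Re-evaluating at (-13.9333, -6.4667): F = (-4902.723748, 29.884909), so ‖F‖₂ = 4902.8148.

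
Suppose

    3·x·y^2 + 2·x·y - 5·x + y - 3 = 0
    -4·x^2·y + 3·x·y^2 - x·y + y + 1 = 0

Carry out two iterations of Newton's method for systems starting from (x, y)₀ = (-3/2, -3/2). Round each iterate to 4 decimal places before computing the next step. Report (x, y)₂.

At (-3/2, -3/2): F = (-2.6250, 0.6250).
Jacobian J = [[3·y^2 + 2·y - 5, 6·x·y + 2·x + 1], [-8·x·y + 3·y^2 - y, -4·x^2 + 6·x·y - x + 1]].
At the point, J = [[-1.2500, 11.5000], [-9.7500, 7.0000]] (det J = 103.3750).
Solving J·Δ = −F gives Δ = (0.2473, 0.2551).
Then the next iterate is (x, y)₁ = (-1.2527, -1.2449).
Round to (-1.2527, -1.2449) and repeat: F = (-0.686641, 0.185674), J = [[-2.840472, 7.851517], [-6.581662, 5.332588]].
Δ = (0.1401, 0.1382), so (x, y)₂ = (-1.1126, -1.1067).

(-1.1126, -1.1067)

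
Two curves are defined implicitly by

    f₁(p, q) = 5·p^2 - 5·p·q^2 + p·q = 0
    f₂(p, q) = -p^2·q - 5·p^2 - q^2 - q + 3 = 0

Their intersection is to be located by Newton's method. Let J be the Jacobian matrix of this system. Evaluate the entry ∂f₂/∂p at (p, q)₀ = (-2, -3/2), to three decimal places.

∂f₂/∂p = -2·p·q - 10·p.
At (-2, -3/2) this is 14.000.

14.000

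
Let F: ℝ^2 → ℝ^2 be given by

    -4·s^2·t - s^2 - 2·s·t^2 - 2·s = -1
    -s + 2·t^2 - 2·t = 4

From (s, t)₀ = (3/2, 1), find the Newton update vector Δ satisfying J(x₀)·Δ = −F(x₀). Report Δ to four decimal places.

At (3/2, 1): F = (-16.2500, -5.5000).
Jacobian J = [[-8·s·t - 2·s - 2·t^2 - 2, -4·s^2 - 4·s·t], [-1, 4·t - 2]].
At the point, J = [[-19.0000, -15.0000], [-1.0000, 2.0000]] (det J = -53.0000).
Solving J·Δ = −F gives Δ = (-2.1698, 1.6651).

(-2.1698, 1.6651)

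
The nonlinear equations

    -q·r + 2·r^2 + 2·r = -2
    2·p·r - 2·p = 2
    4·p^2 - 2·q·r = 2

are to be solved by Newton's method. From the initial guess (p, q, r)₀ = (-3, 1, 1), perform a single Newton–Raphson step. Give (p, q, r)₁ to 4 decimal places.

(-1.9167, 4.3333, 0.6667)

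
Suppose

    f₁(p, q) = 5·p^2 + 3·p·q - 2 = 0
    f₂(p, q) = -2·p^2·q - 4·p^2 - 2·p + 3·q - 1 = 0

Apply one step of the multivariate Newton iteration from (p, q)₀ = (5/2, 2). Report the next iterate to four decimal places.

(4.7134, -13.0488)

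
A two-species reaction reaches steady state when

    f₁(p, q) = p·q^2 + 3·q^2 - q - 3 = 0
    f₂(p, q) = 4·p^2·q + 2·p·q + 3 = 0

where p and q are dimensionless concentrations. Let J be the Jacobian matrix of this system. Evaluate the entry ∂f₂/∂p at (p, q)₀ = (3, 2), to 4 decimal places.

52.0000

∂f₂/∂p = 8·p·q + 2·q.
At (3, 2) this is 52.0000.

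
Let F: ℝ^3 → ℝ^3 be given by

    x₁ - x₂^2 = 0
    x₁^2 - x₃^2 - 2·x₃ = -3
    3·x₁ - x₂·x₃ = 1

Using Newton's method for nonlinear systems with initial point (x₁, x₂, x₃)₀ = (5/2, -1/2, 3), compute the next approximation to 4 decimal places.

(0.2203, -0.4703, 0.8564)

At (5/2, -1/2, 3): F = (2.2500, -5.7500, 8.0000).
Jacobian J = [[1, -2·x₂, 0], [2·x₁, 0, -2·x₃ - 2], [3, -x₃, -x₂]].
At the point, J = [[1.0000, 1.0000, 0.0000], [5.0000, 0.0000, -8.0000], [3.0000, -3.0000, 0.5000]] (det J = -50.5000).
Solving J·Δ = −F gives Δ = (-2.2797, 0.0297, -2.1436).
Then the next iterate is (x₁, x₂, x₃)₁ = (0.2203, -0.4703, 0.8564).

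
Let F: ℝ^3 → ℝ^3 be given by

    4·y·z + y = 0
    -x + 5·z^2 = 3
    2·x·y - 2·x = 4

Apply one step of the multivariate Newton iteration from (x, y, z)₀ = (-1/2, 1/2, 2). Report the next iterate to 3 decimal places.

(-3.730, 0.230, 0.963)

At (-1/2, 1/2, 2): F = (4.500, 17.500, -3.500).
Jacobian J = [[0, 4·z + 1, 4·y], [-1, 0, 10·z], [2·y - 2, 2·x, 0]].
At the point, J = [[0.000, 9.000, 2.000], [-1.000, 0.000, 20.000], [-1.000, -1.000, 0.000]] (det J = -178.000).
Solving J·Δ = −F gives Δ = (-3.230, -0.270, -1.037).
Then the next iterate is (x, y, z)₁ = (-3.730, 0.230, 0.963).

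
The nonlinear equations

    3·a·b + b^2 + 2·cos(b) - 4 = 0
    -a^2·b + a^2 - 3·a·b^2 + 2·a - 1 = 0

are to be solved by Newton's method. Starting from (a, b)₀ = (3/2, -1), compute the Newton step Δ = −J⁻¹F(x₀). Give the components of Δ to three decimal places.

At (3/2, -1): F = (-6.41940, 2.000).
Jacobian J = [[3·b, 3·a + 2·b - 2·sin(b)], [-2·a·b + 2·a - 3·b^2 + 2, -a^2 - 6·a·b]].
At the point, J = [[-3.000, 4.18294], [5.000, 6.750]] (det J = -41.16471).
Solving J·Δ = −F gives Δ = (-1.256, 0.634).

(-1.256, 0.634)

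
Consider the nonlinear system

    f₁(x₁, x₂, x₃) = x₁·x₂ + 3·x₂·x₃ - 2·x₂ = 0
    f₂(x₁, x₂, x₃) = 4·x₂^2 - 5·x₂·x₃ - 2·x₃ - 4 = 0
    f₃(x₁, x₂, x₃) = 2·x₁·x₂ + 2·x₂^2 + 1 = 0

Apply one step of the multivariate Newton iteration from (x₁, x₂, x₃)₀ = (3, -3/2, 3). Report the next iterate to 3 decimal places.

(1.833, -1.141, 0.853)

At (3, -3/2, 3): F = (-15.000, 21.500, -3.500).
Jacobian J = [[x₂, x₁ + 3·x₃ - 2, 3·x₂], [0, 8·x₂ - 5·x₃, -5·x₂ - 2], [2·x₂, 2·x₁ + 4·x₂, 0]].
At the point, J = [[-1.500, 10.000, -4.500], [0.000, -27.000, 5.500], [-3.000, 0.000, 0.000]] (det J = 199.500).
Solving J·Δ = −F gives Δ = (-1.167, 0.359, -2.147).
Then the next iterate is (x₁, x₂, x₃)₁ = (1.833, -1.141, 0.853).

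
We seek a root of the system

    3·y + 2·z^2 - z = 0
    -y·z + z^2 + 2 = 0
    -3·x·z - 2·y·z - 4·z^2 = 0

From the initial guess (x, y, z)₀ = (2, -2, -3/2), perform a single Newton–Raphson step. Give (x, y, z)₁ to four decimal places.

At (2, -2, -3/2): F = (0.0000, 1.2500, -6.0000).
Jacobian J = [[0, 3, 4·z - 1], [0, -z, -y + 2·z], [-3·z, -2·z, -3·x - 2·y - 8·z]].
At the point, J = [[0.0000, 3.0000, -7.0000], [0.0000, 1.5000, -1.0000], [4.5000, 3.0000, 10.0000]] (det J = 33.7500).
Solving J·Δ = −F gives Δ = (3.2222, -1.1667, -0.5000).
Then the next iterate is (x, y, z)₁ = (5.2222, -3.1667, -2.0000).

(5.2222, -3.1667, -2.0000)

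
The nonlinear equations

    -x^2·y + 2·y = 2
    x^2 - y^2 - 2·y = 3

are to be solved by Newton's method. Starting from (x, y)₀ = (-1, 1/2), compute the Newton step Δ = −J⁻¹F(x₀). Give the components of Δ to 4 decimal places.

At (-1, 1/2): F = (-1.5000, -3.2500).
Jacobian J = [[-2·x·y, -x^2 + 2], [2·x, -2·y - 2]].
At the point, J = [[1.0000, 1.0000], [-2.0000, -3.0000]] (det J = -1.0000).
Solving J·Δ = −F gives Δ = (7.7500, -6.2500).

(7.7500, -6.2500)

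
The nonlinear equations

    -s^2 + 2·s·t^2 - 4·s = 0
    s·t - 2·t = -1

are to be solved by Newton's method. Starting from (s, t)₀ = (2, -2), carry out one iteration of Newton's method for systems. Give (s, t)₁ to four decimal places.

At (2, -2): F = (4.0000, 1.0000).
Jacobian J = [[-2·s + 2·t^2 - 4, 4·s·t], [t, s - 2]].
At the point, J = [[0.0000, -16.0000], [-2.0000, 0.0000]] (det J = -32.0000).
Solving J·Δ = −F gives Δ = (0.5000, 0.2500).
Then the next iterate is (s, t)₁ = (2.5000, -1.7500).

(2.5000, -1.7500)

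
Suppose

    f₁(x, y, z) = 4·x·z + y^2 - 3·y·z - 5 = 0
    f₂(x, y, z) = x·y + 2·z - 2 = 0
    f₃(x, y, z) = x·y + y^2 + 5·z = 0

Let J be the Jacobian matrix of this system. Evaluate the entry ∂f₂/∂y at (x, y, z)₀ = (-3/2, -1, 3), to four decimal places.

∂f₂/∂y = x.
At (-3/2, -1, 3) this is -1.5000.

-1.5000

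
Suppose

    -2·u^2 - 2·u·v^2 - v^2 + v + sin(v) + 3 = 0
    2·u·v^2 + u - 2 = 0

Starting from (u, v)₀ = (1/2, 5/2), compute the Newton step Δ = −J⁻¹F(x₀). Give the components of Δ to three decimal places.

At (1/2, 5/2): F = (-6.90153, 4.750).
Jacobian J = [[-4·u - 2·v^2, -4·u·v - 2·v + cos(v) + 1], [2·v^2 + 1, 4·u·v]].
At the point, J = [[-14.500, -9.80114], [13.500, 5.000]] (det J = 59.81544).
Solving J·Δ = −F gives Δ = (-0.201, -0.406).

(-0.201, -0.406)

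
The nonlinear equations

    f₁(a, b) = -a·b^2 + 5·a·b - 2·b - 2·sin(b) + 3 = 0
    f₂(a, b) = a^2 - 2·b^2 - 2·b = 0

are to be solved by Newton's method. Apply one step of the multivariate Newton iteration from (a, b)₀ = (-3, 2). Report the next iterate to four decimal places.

(-0.6980, 0.3188)

At (-3, 2): F = (-20.818595, -3.0000).
Jacobian J = [[-b^2 + 5·b, -2·a·b + 5·a - 2·cos(b) - 2], [2·a, -4·b - 2]].
At the point, J = [[6.0000, -4.167706], [-6.0000, -10.0000]] (det J = -85.006238).
Solving J·Δ = −F gives Δ = (2.3020, -1.6812).
Then the next iterate is (a, b)₁ = (-0.6980, 0.3188).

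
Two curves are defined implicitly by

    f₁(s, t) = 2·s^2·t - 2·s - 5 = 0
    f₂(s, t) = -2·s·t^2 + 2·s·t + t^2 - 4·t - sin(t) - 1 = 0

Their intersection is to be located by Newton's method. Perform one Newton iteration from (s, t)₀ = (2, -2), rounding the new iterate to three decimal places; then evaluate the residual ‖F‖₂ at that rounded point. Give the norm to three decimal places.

12.463

At (2, -2): F = (-25.000, -12.09070).
Jacobian J = [[4·s·t - 2, 2·s^2], [-2·t^2 + 2·t, -4·s·t + 2·s + 2·t - cos(t) - 4]].
At the point, J = [[-18.000, 8.000], [-12.000, 12.41615]] (det J = -127.49064).
Solving J·Δ = −F gives Δ = (-1.676, -0.646).
Then the next iterate is (s, t)₁ = (0.324, -2.646).
Re-evaluating at (0.324, -2.646): F = (-6.20353, 10.80941), so ‖F‖₂ = 12.463.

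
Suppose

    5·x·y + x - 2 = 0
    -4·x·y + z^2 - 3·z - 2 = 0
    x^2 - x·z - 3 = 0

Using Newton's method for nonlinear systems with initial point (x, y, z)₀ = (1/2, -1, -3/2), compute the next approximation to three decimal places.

At (1/2, -1, -3/2): F = (-4.000, 6.750, -2.000).
Jacobian J = [[5·y + 1, 5·x, 0], [-4·y, -4·x, 2·z - 3], [2·x - z, 0, -x]].
At the point, J = [[-4.000, 2.500, 0.000], [4.000, -2.000, -6.000], [2.500, 0.000, -0.500]] (det J = -36.500).
Solving J·Δ = −F gives Δ = (0.943, 3.110, 0.717).
Then the next iterate is (x, y, z)₁ = (1.443, 2.110, -0.783).

(1.443, 2.110, -0.783)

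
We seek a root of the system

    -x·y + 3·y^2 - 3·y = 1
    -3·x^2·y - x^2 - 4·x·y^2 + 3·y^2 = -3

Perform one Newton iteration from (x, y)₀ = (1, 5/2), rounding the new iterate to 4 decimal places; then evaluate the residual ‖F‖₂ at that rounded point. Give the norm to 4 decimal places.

At (1, 5/2): F = (7.7500, -11.7500).
Jacobian J = [[-y, -x + 6·y - 3], [-6·x·y - 2·x - 4·y^2, -3·x^2 - 8·x·y + 6·y]].
At the point, J = [[-2.5000, 11.0000], [-42.0000, -8.0000]] (det J = 482.0000).
Solving J·Δ = −F gives Δ = (-0.1395, -0.7363).
Then the next iterate is (x, y)₁ = (0.8605, 1.7637).
Re-evaluating at (0.8605, 1.7637): F = (1.523149, -3.033211), so ‖F‖₂ = 3.3942.

3.3942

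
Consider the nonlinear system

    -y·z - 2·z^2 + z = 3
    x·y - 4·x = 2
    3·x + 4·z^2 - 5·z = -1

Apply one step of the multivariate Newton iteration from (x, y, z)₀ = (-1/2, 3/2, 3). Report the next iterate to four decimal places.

(-0.2341, -1.3295, 1.8791)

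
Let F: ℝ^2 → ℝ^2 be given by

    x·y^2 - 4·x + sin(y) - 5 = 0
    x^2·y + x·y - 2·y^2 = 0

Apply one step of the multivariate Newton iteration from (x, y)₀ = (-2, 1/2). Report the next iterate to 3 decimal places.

At (-2, 1/2): F = (2.97943, 0.500).
Jacobian J = [[y^2 - 4, 2·x·y + cos(y)], [2·x·y + y, x^2 + x - 4·y]].
At the point, J = [[-3.750, -1.12242], [-1.500, 0.000]] (det J = -1.68363).
Solving J·Δ = −F gives Δ = (0.333, 1.541).
Then the next iterate is (x, y)₁ = (-1.667, 2.041).

(-1.667, 2.041)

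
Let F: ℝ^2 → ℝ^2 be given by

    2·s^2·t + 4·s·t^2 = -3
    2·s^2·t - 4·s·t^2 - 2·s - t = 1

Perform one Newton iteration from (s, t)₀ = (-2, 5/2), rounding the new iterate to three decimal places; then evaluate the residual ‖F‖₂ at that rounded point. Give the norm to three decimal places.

21.641

At (-2, 5/2): F = (-27.000, 70.500).
Jacobian J = [[4·s·t + 4·t^2, 2·s^2 + 8·s·t], [4·s·t - 4·t^2 - 2, 2·s^2 - 8·s·t - 1]].
At the point, J = [[5.000, -32.000], [-47.000, 47.000]] (det J = -1269.000).
Solving J·Δ = −F gives Δ = (0.778, -0.722).
Then the next iterate is (s, t)₁ = (-1.222, 1.778).
Re-evaluating at (-1.222, 1.778): F = (-7.14224, 20.42847), so ‖F‖₂ = 21.641.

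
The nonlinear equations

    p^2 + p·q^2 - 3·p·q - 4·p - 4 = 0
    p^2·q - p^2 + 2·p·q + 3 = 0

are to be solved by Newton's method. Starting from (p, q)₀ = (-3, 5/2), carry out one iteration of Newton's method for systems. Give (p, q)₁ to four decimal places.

At (-3, 5/2): F = (20.7500, 1.5000).
Jacobian J = [[2·p + q^2 - 3·q - 4, 2·p·q - 3·p], [2·p·q - 2·p + 2·q, p^2 + 2·p]].
At the point, J = [[-11.2500, -6.0000], [-4.0000, 3.0000]] (det J = -57.7500).
Solving J·Δ = −F gives Δ = (1.2338, 1.1450).
Then the next iterate is (p, q)₁ = (-1.7662, 3.6450).

(-1.7662, 3.6450)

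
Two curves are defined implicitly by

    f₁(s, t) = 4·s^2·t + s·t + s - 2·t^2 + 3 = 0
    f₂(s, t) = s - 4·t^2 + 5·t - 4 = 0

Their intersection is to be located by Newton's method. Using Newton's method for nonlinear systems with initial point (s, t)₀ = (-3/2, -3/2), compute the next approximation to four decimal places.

At (-3/2, -3/2): F = (-14.2500, -22.0000).
Jacobian J = [[8·s·t + t + 1, 4·s^2 + s - 4·t], [1, -8·t + 5]].
At the point, J = [[17.5000, 13.5000], [1.0000, 17.0000]] (det J = 284.0000).
Solving J·Δ = −F gives Δ = (-0.1928, 1.3055).
Then the next iterate is (s, t)₁ = (-1.6928, -0.1945).

(-1.6928, -0.1945)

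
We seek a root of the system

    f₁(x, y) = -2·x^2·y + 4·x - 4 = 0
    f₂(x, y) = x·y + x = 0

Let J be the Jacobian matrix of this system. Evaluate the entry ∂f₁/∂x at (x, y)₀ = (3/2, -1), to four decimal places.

10.0000

∂f₁/∂x = -4·x·y + 4.
At (3/2, -1) this is 10.0000.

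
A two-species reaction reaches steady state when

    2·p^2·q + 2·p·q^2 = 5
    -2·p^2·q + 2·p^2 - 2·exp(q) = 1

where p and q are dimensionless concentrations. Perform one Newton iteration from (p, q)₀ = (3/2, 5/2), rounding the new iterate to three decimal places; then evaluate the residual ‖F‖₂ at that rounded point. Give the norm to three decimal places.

12.403

At (3/2, 5/2): F = (25.000, -32.11499).
Jacobian J = [[4·p·q + 2·q^2, 2·p^2 + 4·p·q], [-4·p·q + 4·p, -2·p^2 - 2·exp(q)]].
At the point, J = [[27.500, 19.500], [-9.000, -28.86499]] (det J = -618.28717).
Solving J·Δ = −F gives Δ = (-0.154, -1.064).
Then the next iterate is (p, q)₁ = (1.346, 1.436).
Re-evaluating at (1.346, 1.436): F = (5.75441, -10.98751), so ‖F‖₂ = 12.403.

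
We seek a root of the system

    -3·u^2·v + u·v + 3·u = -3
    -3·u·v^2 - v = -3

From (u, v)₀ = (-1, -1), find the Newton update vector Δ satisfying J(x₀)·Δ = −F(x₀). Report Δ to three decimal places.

(0.000, 1.000)

At (-1, -1): F = (4.000, 7.000).
Jacobian J = [[-6·u·v + v + 3, -3·u^2 + u], [-3·v^2, -6·u·v - 1]].
At the point, J = [[-4.000, -4.000], [-3.000, -7.000]] (det J = 16.000).
Solving J·Δ = −F gives Δ = (0.000, 1.000).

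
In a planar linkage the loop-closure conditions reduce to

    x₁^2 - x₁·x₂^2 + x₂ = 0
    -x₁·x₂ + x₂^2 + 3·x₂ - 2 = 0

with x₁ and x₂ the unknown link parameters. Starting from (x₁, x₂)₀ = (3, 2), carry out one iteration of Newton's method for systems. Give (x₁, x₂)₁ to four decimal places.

(4.2857, 2.1429)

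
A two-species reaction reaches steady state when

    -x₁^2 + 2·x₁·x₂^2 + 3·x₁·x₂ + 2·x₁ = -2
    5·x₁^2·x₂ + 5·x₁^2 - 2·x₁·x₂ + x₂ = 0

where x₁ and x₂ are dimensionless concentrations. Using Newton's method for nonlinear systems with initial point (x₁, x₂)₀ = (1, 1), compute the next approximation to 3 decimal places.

At (1, 1): F = (8.000, 9.000).
Jacobian J = [[-2·x₁ + 2·x₂^2 + 3·x₂ + 2, 4·x₁·x₂ + 3·x₁], [10·x₁·x₂ + 10·x₁ - 2·x₂, 5·x₁^2 - 2·x₁ + 1]].
At the point, J = [[5.000, 7.000], [18.000, 4.000]] (det J = -106.000).
Solving J·Δ = −F gives Δ = (-0.292, -0.934).
Then the next iterate is (x₁, x₂)₁ = (0.708, 0.066).

(0.708, 0.066)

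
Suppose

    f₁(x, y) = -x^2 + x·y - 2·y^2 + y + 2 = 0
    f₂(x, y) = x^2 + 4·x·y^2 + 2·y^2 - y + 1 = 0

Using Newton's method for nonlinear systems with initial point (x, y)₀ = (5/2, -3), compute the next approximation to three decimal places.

(13.333, 4.704)

At (5/2, -3): F = (-32.750, 118.250).
Jacobian J = [[-2·x + y, x - 4·y + 1], [2·x + 4·y^2, 8·x·y + 4·y - 1]].
At the point, J = [[-8.000, 15.500], [41.000, -73.000]] (det J = -51.500).
Solving J·Δ = −F gives Δ = (10.833, 7.704).
Then the next iterate is (x, y)₁ = (13.333, 4.704).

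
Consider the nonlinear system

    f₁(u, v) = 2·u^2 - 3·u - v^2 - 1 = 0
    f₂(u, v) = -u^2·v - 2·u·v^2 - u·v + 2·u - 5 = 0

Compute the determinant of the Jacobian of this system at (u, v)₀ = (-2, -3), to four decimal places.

J = [[4·u - 3, -2·v], [-2·u·v - 2·v^2 - v + 2, -u^2 - 4·u·v - u]].
At the point, J = [[-11.0000, 6.0000], [-25.0000, -26.0000]].
det J = 436.0000.

436.0000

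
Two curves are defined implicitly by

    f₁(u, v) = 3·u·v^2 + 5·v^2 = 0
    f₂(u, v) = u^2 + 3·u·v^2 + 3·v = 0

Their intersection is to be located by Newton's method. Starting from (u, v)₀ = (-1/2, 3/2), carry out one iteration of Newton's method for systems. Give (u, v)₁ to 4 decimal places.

At (-1/2, 3/2): F = (7.8750, 1.3750).
Jacobian J = [[3·v^2, 6·u·v + 10·v], [2·u + 3·v^2, 6·u·v + 3]].
At the point, J = [[6.7500, 10.5000], [5.7500, -1.5000]] (det J = -70.5000).
Solving J·Δ = −F gives Δ = (-0.3723, -0.5106).
Then the next iterate is (u, v)₁ = (-0.8723, 0.9894).

(-0.8723, 0.9894)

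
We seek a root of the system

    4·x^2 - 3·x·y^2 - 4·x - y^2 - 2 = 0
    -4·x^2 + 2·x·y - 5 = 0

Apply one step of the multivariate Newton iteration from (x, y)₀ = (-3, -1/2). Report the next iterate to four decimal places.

(-1.3394, -0.4677)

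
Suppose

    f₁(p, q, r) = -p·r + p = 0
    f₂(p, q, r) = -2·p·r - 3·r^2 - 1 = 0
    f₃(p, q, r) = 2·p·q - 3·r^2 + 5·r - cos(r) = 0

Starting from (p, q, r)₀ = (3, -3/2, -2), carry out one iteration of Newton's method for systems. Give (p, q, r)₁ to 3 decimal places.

At (3, -3/2, -2): F = (9.000, -1.000, -30.58385).
Jacobian J = [[-r + 1, 0, -p], [-2·r, 0, -2·p - 6·r], [2·q, 2·p, -6·r + sin(r) + 5]].
At the point, J = [[3.000, 0.000, -3.000], [4.000, 0.000, 6.000], [-3.000, 6.000, 16.09070]] (det J = -180.000).
Solving J·Δ = −F gives Δ = (-1.700, 0.761, 1.300).
Then the next iterate is (p, q, r)₁ = (1.300, -0.739, -0.700).

(1.300, -0.739, -0.700)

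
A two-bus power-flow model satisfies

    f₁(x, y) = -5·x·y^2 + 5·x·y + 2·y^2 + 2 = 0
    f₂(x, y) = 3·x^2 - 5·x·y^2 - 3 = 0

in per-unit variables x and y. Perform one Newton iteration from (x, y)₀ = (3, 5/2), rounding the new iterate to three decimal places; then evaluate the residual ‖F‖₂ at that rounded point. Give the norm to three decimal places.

At (3, 5/2): F = (-41.750, -69.750).
Jacobian J = [[-5·y^2 + 5·y, -10·x·y + 5·x + 4·y], [6·x - 5·y^2, -10·x·y]].
At the point, J = [[-18.750, -50.000], [-13.250, -75.000]] (det J = 743.750).
Solving J·Δ = −F gives Δ = (0.479, -1.015).
Then the next iterate is (x, y)₁ = (3.479, 1.485).
Re-evaluating at (3.479, 1.485): F = (-6.11786, -5.04957), so ‖F‖₂ = 7.933.

7.933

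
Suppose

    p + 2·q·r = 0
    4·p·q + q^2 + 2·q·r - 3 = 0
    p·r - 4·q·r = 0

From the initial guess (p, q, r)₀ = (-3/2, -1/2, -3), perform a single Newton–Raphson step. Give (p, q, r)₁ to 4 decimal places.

At (-3/2, -1/2, -3): F = (1.5000, 3.2500, -1.5000).
Jacobian J = [[1, 2·r, 2·q], [4·q, 4·p + 2·q + 2·r, 2·q], [r, -4·r, p - 4·q]].
At the point, J = [[1.0000, -6.0000, -1.0000], [-2.0000, -13.0000, -1.0000], [-3.0000, 12.0000, 0.5000]] (det J = 44.5000).
Solving J·Δ = −F gives Δ = (0.2360, 0.1489, 0.8427).
Then the next iterate is (p, q, r)₁ = (-1.2640, -0.3511, -2.1573).

(-1.2640, -0.3511, -2.1573)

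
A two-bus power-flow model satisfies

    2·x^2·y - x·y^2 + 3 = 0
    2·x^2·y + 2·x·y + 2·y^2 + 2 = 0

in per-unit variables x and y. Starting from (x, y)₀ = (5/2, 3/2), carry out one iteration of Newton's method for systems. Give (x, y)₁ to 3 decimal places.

(1.473, 0.893)

At (5/2, 3/2): F = (16.125, 32.750).
Jacobian J = [[4·x·y - y^2, 2·x^2 - 2·x·y], [4·x·y + 2·y, 2·x^2 + 2·x + 4·y]].
At the point, J = [[12.750, 5.000], [18.000, 23.500]] (det J = 209.625).
Solving J·Δ = −F gives Δ = (-1.027, -0.607).
Then the next iterate is (x, y)₁ = (1.473, 0.893).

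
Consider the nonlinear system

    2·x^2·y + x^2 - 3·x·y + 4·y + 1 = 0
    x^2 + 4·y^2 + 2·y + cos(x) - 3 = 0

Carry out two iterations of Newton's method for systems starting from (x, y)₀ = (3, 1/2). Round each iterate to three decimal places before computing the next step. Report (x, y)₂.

At (3, 1/2): F = (16.500, 7.01001).
Jacobian J = [[4·x·y + 2·x - 3·y, 2·x^2 - 3·x + 4], [2·x - sin(x), 8·y + 2]].
At the point, J = [[10.500, 13.000], [5.85888, 6.000]] (det J = -13.16544).
Solving J·Δ = −F gives Δ = (0.598, -1.752).
Then the next iterate is (x, y)₁ = (3.598, -1.252).
Round to (3.598, -1.252) and repeat: F = (-9.96410, 12.81398), J = [[-7.06678, 19.09721], [7.63673, -8.016]].
Δ = (-1.848, -0.162), so (x, y)₂ = (1.750, -1.414).

(1.750, -1.414)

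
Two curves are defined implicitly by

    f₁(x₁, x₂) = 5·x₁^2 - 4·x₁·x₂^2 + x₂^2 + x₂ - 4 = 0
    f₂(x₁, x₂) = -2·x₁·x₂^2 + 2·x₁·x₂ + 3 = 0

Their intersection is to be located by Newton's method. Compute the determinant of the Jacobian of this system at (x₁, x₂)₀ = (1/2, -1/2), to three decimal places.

J = [[10·x₁ - 4·x₂^2, -8·x₁·x₂ + 2·x₂ + 1], [-2·x₂^2 + 2·x₂, -4·x₁·x₂ + 2·x₁]].
At the point, J = [[4.000, 2.000], [-1.500, 2.000]].
det J = 11.000.

11.000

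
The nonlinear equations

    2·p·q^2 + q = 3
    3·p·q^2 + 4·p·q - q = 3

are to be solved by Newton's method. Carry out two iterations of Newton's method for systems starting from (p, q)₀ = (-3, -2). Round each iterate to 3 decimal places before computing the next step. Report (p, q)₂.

(0.873, -1.791)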